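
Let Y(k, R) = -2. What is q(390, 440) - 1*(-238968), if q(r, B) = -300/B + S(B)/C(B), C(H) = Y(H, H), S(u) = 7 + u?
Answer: 2626182/11 ≈ 2.3874e+5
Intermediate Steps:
C(H) = -2
q(r, B) = -7/2 - 300/B - B/2 (q(r, B) = -300/B + (7 + B)/(-2) = -300/B + (7 + B)*(-½) = -300/B + (-7/2 - B/2) = -7/2 - 300/B - B/2)
q(390, 440) - 1*(-238968) = (½)*(-600 + 440*(-7 - 1*440))/440 - 1*(-238968) = (½)*(1/440)*(-600 + 440*(-7 - 440)) + 238968 = (½)*(1/440)*(-600 + 440*(-447)) + 238968 = (½)*(1/440)*(-600 - 196680) + 238968 = (½)*(1/440)*(-197280) + 238968 = -2466/11 + 238968 = 2626182/11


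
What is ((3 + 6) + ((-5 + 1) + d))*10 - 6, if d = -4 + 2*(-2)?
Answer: -36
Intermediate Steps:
d = -8 (d = -4 - 4 = -8)
((3 + 6) + ((-5 + 1) + d))*10 - 6 = ((3 + 6) + ((-5 + 1) - 8))*10 - 6 = (9 + (-4 - 8))*10 - 6 = (9 - 12)*10 - 6 = -3*10 - 6 = -30 - 6 = -36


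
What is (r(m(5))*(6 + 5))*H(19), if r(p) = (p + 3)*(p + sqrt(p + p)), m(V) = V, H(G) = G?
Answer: 8360 + 1672*sqrt(10) ≈ 13647.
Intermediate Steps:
r(p) = (3 + p)*(p + sqrt(2)*sqrt(p)) (r(p) = (3 + p)*(p + sqrt(2*p)) = (3 + p)*(p + sqrt(2)*sqrt(p)))
(r(m(5))*(6 + 5))*H(19) = ((5**2 + 3*5 + sqrt(2)*5**(3/2) + 3*sqrt(2)*sqrt(5))*(6 + 5))*19 = ((25 + 15 + sqrt(2)*(5*sqrt(5)) + 3*sqrt(10))*11)*19 = ((25 + 15 + 5*sqrt(10) + 3*sqrt(10))*11)*19 = ((40 + 8*sqrt(10))*11)*19 = (440 + 88*sqrt(10))*19 = 8360 + 1672*sqrt(10)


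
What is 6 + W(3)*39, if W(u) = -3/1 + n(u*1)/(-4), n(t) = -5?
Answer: -249/4 ≈ -62.250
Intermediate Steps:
W(u) = -7/4 (W(u) = -3/1 - 5/(-4) = -3*1 - 5*(-1/4) = -3 + 5/4 = -7/4)
6 + W(3)*39 = 6 - 7/4*39 = 6 - 273/4 = -249/4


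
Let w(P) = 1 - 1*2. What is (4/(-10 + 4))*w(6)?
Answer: ⅔ ≈ 0.66667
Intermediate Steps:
w(P) = -1 (w(P) = 1 - 2 = -1)
(4/(-10 + 4))*w(6) = (4/(-10 + 4))*(-1) = (4/(-6))*(-1) = -⅙*4*(-1) = -⅔*(-1) = ⅔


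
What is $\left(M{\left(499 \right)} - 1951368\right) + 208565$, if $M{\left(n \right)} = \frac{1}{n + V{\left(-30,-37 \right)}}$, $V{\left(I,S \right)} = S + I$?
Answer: $- \frac{752890895}{432} \approx -1.7428 \cdot 10^{6}$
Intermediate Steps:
$V{\left(I,S \right)} = I + S$
$M{\left(n \right)} = \frac{1}{-67 + n}$ ($M{\left(n \right)} = \frac{1}{n - 67} = \frac{1}{-67 + n}$)
$\left(M{\left(499 \right)} - 1951368\right) + 208565 = \left(\frac{1}{-67 + 499} - 1951368\right) + 208565 = \left(\frac{1}{432} - 1951368\right) + 208565 = - \frac{842990975}{432} + 208565 = - \frac{752890895}{432}$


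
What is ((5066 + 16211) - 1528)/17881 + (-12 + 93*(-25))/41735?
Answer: 782436618/746263535 ≈ 1.0485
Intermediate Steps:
((5066 + 16211) - 1528)/17881 + (-12 + 93*(-25))/41735 = (21277 - 1528)*(1/17881) + (-12 - 2325)*(1/41735) = 19749*(1/17881) - 2337*1/41735 = 19749/17881 - 2337/41735 = 782436618/746263535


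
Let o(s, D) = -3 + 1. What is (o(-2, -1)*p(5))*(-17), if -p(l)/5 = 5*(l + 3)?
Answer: -6800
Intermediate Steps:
o(s, D) = -2
p(l) = -75 - 25*l (p(l) = -25*(l + 3) = -25*(3 + l) = -5*(15 + 5*l) = -75 - 25*l)
(o(-2, -1)*p(5))*(-17) = -2*(-75 - 25*5)*(-17) = -2*(-75 - 125)*(-17) = -2*(-200)*(-17) = 400*(-17) = -6800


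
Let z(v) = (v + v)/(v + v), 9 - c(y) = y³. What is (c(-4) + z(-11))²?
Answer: 5476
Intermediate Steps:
c(y) = 9 - y³
z(v) = 1 (z(v) = (2*v)/((2*v)) = (2*v)*(1/(2*v)) = 1)
(c(-4) + z(-11))² = ((9 - 1*(-4)³) + 1)² = ((9 - 1*(-64)) + 1)² = ((9 + 64) + 1)² = (73 + 1)² = 74² = 5476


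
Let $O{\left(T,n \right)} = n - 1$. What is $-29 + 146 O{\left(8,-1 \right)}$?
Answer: $-321$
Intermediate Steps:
$O{\left(T,n \right)} = -1 + n$
$-29 + 146 O{\left(8,-1 \right)} = -29 + 146 \left(-1 - 1\right) = -29 + 146 \left(-2\right) = -29 - 292 = -321$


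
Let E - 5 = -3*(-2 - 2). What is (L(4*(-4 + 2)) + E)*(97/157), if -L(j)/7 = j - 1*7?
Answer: 11834/157 ≈ 75.376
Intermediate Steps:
L(j) = 49 - 7*j (L(j) = -7*(j - 1*7) = -7*(j - 7) = -7*(-7 + j) = 49 - 7*j)
E = 17 (E = 5 - 3*(-2 - 2) = 5 - 3*(-4) = 5 + 12 = 17)
(L(4*(-4 + 2)) + E)*(97/157) = ((49 - 28*(-4 + 2)) + 17)*(97/157) = ((49 - 28*(-2)) + 17)*(97*(1/157)) = ((49 - 7*(-8)) + 17)*(97/157) = ((49 + 56) + 17)*(97/157) = (105 + 17)*(97/157) = 122*(97/157) = 11834/157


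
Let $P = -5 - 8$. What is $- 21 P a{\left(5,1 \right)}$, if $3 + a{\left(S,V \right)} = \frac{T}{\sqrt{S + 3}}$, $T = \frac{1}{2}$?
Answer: $-819 + \frac{273 \sqrt{2}}{8} \approx -770.74$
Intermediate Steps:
$P = -13$
$T = \frac{1}{2} \approx 0.5$
$a{\left(S,V \right)} = -3 + \frac{1}{2 \sqrt{3 + S}}$ ($a{\left(S,V \right)} = -3 + \frac{1}{2 \sqrt{S + 3}} = -3 + \frac{1}{2 \sqrt{3 + S}}$)
$- 21 P a{\left(5,1 \right)} = \left(-21\right) \left(-13\right) \left(-3 + \frac{1}{2 \sqrt{3 + 5}}\right) = 273 \left(-3 + \frac{1}{2 \cdot 2 \sqrt{2}}\right) = 273 \left(-3 + \frac{\frac{1}{4} \sqrt{2}}{2}\right) = 273 \left(-3 + \frac{\sqrt{2}}{8}\right) = -819 + \frac{273 \sqrt{2}}{8}$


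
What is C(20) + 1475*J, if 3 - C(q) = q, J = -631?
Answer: -930742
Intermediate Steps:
C(q) = 3 - q
C(20) + 1475*J = (3 - 1*20) + 1475*(-631) = (3 - 20) - 930725 = -17 - 930725 = -930742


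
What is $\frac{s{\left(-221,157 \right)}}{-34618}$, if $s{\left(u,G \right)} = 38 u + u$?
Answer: $\frac{8619}{34618} \approx 0.24897$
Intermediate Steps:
$s{\left(u,G \right)} = 39 u$
$\frac{s{\left(-221,157 \right)}}{-34618} = \frac{39 \left(-221\right)}{-34618} = \left(-8619\right) \left(- \frac{1}{34618}\right) = \frac{8619}{34618}$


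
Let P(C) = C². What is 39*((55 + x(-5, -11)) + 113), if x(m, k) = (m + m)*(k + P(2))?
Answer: 9282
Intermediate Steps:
x(m, k) = 2*m*(4 + k) (x(m, k) = (m + m)*(k + 2²) = (2*m)*(k + 4) = (2*m)*(4 + k) = 2*m*(4 + k))
39*((55 + x(-5, -11)) + 113) = 39*((55 + 2*(-5)*(4 - 11)) + 113) = 39*((55 + 2*(-5)*(-7)) + 113) = 39*((55 + 70) + 113) = 39*(125 + 113) = 39*238 = 9282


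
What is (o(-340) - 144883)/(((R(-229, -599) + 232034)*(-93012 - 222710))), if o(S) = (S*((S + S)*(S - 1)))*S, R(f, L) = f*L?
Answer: -26805183117/116566141010 ≈ -0.22996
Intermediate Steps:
R(f, L) = L*f
o(S) = 2*S³*(-1 + S) (o(S) = (S*((2*S)*(-1 + S)))*S = (S*(2*S*(-1 + S)))*S = (2*S²*(-1 + S))*S = 2*S³*(-1 + S))
(o(-340) - 144883)/(((R(-229, -599) + 232034)*(-93012 - 222710))) = (2*(-340)³*(-1 - 340) - 144883)/(((-599*(-229) + 232034)*(-93012 - 222710))) = (2*(-39304000)*(-341) - 144883)/(((137171 + 232034)*(-315722))) = (26805328000 - 144883)/((369205*(-315722))) = 26805183117/(-116566141010) = 26805183117*(-1/116566141010) = -26805183117/116566141010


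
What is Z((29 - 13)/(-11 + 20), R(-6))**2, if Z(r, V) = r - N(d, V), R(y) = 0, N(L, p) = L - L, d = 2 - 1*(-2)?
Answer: 256/81 ≈ 3.1605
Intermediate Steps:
d = 4 (d = 2 + 2 = 4)
N(L, p) = 0
Z(r, V) = r (Z(r, V) = r - 1*0 = r + 0 = r)
Z((29 - 13)/(-11 + 20), R(-6))**2 = ((29 - 13)/(-11 + 20))**2 = (16/9)**2 = 256/81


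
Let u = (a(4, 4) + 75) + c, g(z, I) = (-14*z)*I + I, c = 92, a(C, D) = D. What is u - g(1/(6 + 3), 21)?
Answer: 548/3 ≈ 182.67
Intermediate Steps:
g(z, I) = I - 14*I*z (g(z, I) = -14*I*z + I = I - 14*I*z)
u = 171 (u = (4 + 75) + 92 = 79 + 92 = 171)
u - g(1/(6 + 3), 21) = 171 - 21*(1 - 14/(6 + 3)) = 171 - 21*(1 - 14/9) = 171 - 21*(-5)/9 = 171 - 1*(-35/3) = 171 + 35/3 = 548/3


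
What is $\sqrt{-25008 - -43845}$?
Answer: $3 \sqrt{2093} \approx 137.25$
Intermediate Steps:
$\sqrt{-25008 - -43845} = \sqrt{-25008 + 43845} = \sqrt{18837} = 3 \sqrt{2093}$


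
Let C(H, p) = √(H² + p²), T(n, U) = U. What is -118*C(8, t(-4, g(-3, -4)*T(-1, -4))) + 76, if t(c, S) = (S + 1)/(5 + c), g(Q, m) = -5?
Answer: 76 - 118*√505 ≈ -2575.7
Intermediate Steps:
t(c, S) = (1 + S)/(5 + c)
-118*C(8, t(-4, g(-3, -4)*T(-1, -4))) + 76 = -118*√(8² + ((1 - 5*(-4))/(5 - 4))²) + 76 = -118*√(64 + ((1 + 20)/1)²) + 76 = -118*√(64 + (1*21)²) + 76 = -118*√(64 + 21²) + 76 = -118*√(64 + 441) + 76 = -118*√505 + 76 = 76 - 118*√505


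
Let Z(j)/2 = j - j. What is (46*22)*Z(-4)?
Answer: 0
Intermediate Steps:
Z(j) = 0 (Z(j) = 2*(j - j) = 2*0 = 0)
(46*22)*Z(-4) = (46*22)*0 = 1012*0 = 0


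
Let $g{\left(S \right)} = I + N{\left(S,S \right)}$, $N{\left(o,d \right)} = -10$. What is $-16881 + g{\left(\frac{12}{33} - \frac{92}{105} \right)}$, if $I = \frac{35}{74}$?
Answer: $- \frac{1249899}{74} \approx -16891.0$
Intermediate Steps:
$I = \frac{35}{74}$ ($I = 35 \cdot \frac{1}{74} = \frac{35}{74} \approx 0.47297$)
$g{\left(S \right)} = - \frac{705}{74}$ ($g{\left(S \right)} = \frac{35}{74} - 10 = - \frac{705}{74}$)
$-16881 + g{\left(\frac{12}{33} - \frac{92}{105} \right)} = -16881 - \frac{705}{74} = - \frac{1249899}{74}$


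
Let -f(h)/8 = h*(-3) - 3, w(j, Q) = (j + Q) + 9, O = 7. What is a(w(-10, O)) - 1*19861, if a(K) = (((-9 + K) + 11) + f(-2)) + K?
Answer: -19871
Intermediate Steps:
w(j, Q) = 9 + Q + j (w(j, Q) = (Q + j) + 9 = 9 + Q + j)
f(h) = 24 + 24*h (f(h) = -8*(h*(-3) - 3) = -8*(-3*h - 3) = -8*(-3 - 3*h) = 24 + 24*h)
a(K) = -22 + 2*K (a(K) = (((-9 + K) + 11) + (24 + 24*(-2))) + K = ((2 + K) + (24 - 48)) + K = ((2 + K) - 24) + K = (-22 + K) + K = -22 + 2*K)
a(w(-10, O)) - 1*19861 = (-22 + 2*(9 + 7 - 10)) - 1*19861 = (-22 + 2*6) - 19861 = (-22 + 12) - 19861 = -10 - 19861 = -19871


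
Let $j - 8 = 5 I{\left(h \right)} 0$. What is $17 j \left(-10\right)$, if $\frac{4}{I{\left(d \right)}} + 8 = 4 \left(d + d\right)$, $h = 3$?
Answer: $-1360$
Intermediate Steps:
$I{\left(d \right)} = \frac{4}{-8 + 8 d}$ ($I{\left(d \right)} = \frac{4}{-8 + 4 \left(d + d\right)} = \frac{4}{-8 + 4 \cdot 2 d} = \frac{4}{-8 + 8 d}$)
$j = 8$ ($j = 8 + 5 \frac{1}{2 \left(-1 + 3\right)} 0 = 8 + 5 \frac{1}{2 \cdot 2} \cdot 0 = 8 + 5 \cdot \frac{1}{2} \cdot \frac{1}{2} \cdot 0 = 8 + 5 \cdot \frac{1}{4} \cdot 0 = 8 + \frac{5}{4} \cdot 0 = 8 + 0 = 8$)
$17 j \left(-10\right) = 17 \cdot 8 \left(-10\right) = 136 \left(-10\right) = -1360$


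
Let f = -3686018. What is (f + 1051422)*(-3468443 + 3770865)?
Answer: -796759791512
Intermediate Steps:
(f + 1051422)*(-3468443 + 3770865) = (-3686018 + 1051422)*(-3468443 + 3770865) = -2634596*302422 = -796759791512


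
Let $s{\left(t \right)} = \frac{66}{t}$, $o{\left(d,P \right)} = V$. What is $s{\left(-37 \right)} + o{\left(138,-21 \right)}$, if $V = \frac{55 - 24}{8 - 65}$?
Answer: $- \frac{4909}{2109} \approx -2.3276$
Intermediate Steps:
$V = - \frac{31}{57}$ ($V = \frac{31}{-57} = 31 \left(- \frac{1}{57}\right) = - \frac{31}{57} \approx -0.54386$)
$o{\left(d,P \right)} = - \frac{31}{57}$
$s{\left(-37 \right)} + o{\left(138,-21 \right)} = \frac{66}{-37} - \frac{31}{57} = 66 \left(- \frac{1}{37}\right) - \frac{31}{57} = - \frac{66}{37} - \frac{31}{57} = - \frac{4909}{2109}$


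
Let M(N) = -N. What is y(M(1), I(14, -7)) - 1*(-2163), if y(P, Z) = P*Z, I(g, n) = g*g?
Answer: 1967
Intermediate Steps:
I(g, n) = g²
y(M(1), I(14, -7)) - 1*(-2163) = -1*1*14² - 1*(-2163) = -1*196 + 2163 = -196 + 2163 = 1967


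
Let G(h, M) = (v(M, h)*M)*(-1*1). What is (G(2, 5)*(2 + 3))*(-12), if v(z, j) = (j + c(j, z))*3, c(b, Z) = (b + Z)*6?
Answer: 39600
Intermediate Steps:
c(b, Z) = 6*Z + 6*b (c(b, Z) = (Z + b)*6 = 6*Z + 6*b)
v(z, j) = 18*z + 21*j (v(z, j) = (j + (6*z + 6*j))*3 = (j + (6*j + 6*z))*3 = (6*z + 7*j)*3 = 18*z + 21*j)
G(h, M) = -M*(18*M + 21*h) (G(h, M) = ((18*M + 21*h)*M)*(-1*1) = (M*(18*M + 21*h))*(-1) = -M*(18*M + 21*h))
(G(2, 5)*(2 + 3))*(-12) = ((-3*5*(6*5 + 7*2))*(2 + 3))*(-12) = (-3*5*(30 + 14)*5)*(-12) = (-3*5*44*5)*(-12) = -660*5*(-12) = -3300*(-12) = 39600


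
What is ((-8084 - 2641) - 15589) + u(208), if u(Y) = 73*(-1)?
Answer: -26387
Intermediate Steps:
u(Y) = -73
((-8084 - 2641) - 15589) + u(208) = ((-8084 - 2641) - 15589) - 73 = (-10725 - 15589) - 73 = -26314 - 73 = -26387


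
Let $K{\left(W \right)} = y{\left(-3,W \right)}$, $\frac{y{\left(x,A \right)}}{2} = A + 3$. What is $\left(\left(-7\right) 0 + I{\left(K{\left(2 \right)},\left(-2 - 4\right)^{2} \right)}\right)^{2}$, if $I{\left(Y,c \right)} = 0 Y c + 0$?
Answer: $0$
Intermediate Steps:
$y{\left(x,A \right)} = 6 + 2 A$ ($y{\left(x,A \right)} = 2 \left(A + 3\right) = 2 \left(3 + A\right) = 6 + 2 A$)
$K{\left(W \right)} = 6 + 2 W$
$I{\left(Y,c \right)} = 0$ ($I{\left(Y,c \right)} = 0 c + 0 = 0 + 0 = 0$)
$\left(\left(-7\right) 0 + I{\left(K{\left(2 \right)},\left(-2 - 4\right)^{2} \right)}\right)^{2} = \left(\left(-7\right) 0 + 0\right)^{2} = \left(0 + 0\right)^{2} = 0^{2} = 0$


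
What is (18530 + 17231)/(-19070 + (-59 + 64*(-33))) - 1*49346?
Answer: -95290377/1931 ≈ -49348.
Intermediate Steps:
(18530 + 17231)/(-19070 + (-59 + 64*(-33))) - 1*49346 = 35761/(-19070 + (-59 - 2112)) - 49346 = 35761/(-19070 - 2171) - 49346 = 35761/(-21241) - 49346 = 35761*(-1/21241) - 49346 = -3251/1931 - 49346 = -95290377/1931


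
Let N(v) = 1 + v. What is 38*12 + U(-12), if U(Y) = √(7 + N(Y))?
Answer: 456 + 2*I ≈ 456.0 + 2.0*I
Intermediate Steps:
U(Y) = √(8 + Y) (U(Y) = √(7 + (1 + Y)) = √(8 + Y))
38*12 + U(-12) = 38*12 + √(8 - 12) = 456 + √(-4) = 456 + 2*I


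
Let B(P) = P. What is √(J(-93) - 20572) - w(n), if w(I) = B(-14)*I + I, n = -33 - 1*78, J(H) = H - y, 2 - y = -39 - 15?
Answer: -1443 + I*√20721 ≈ -1443.0 + 143.95*I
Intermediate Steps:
y = 56 (y = 2 - (-39 - 15) = 2 - 1*(-54) = 2 + 54 = 56)
J(H) = -56 + H (J(H) = H - 1*56 = H - 56 = -56 + H)
n = -111 (n = -33 - 78 = -111)
w(I) = -13*I (w(I) = -14*I + I = -13*I)
√(J(-93) - 20572) - w(n) = √((-56 - 93) - 20572) - (-13)*(-111) = √(-149 - 20572) - 1*1443 = √(-20721) - 1443 = I*√20721 - 1443 = -1443 + I*√20721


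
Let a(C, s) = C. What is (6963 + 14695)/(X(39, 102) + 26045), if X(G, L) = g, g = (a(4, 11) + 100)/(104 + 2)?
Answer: 1147874/1380437 ≈ 0.83153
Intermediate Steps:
g = 52/53 (g = (4 + 100)/(104 + 2) = 104/106 = 104*(1/106) = 52/53 ≈ 0.98113)
X(G, L) = 52/53
(6963 + 14695)/(X(39, 102) + 26045) = (6963 + 14695)/(52/53 + 26045) = 21658/(1380437/53) = 21658*(53/1380437) = 1147874/1380437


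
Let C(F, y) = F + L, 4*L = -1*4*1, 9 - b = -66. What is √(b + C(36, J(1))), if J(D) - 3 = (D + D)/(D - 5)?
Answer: √110 ≈ 10.488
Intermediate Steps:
b = 75 (b = 9 - 1*(-66) = 9 + 66 = 75)
L = -1 (L = (-1*4*1)/4 = (-4*1)/4 = (¼)*(-4) = -1)
J(D) = 3 + 2*D/(-5 + D) (J(D) = 3 + (D + D)/(D - 5) = 3 + (2*D)/(-5 + D) = 3 + 2*D/(-5 + D))
C(F, y) = -1 + F (C(F, y) = F - 1 = -1 + F)
√(b + C(36, J(1))) = √(75 + (-1 + 36)) = √(75 + 35) = √110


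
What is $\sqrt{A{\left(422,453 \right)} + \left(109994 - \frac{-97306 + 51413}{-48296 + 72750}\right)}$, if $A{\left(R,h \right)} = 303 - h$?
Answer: $\frac{\sqrt{65687627321326}}{24454} \approx 331.43$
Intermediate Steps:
$\sqrt{A{\left(422,453 \right)} + \left(109994 - \frac{-97306 + 51413}{-48296 + 72750}\right)} = \sqrt{\left(303 - 453\right) + \left(109994 - \frac{-97306 + 51413}{-48296 + 72750}\right)} = \sqrt{\left(303 - 453\right) + \left(109994 - - \frac{45893}{24454}\right)} = \sqrt{-150 + \left(109994 - \left(-45893\right) \frac{1}{24454}\right)} = \sqrt{-150 + \left(109994 - - \frac{45893}{24454}\right)} = \sqrt{-150 + \left(109994 + \frac{45893}{24454}\right)} = \sqrt{-150 + \frac{2689839169}{24454}} = \sqrt{\frac{2686171069}{24454}} = \frac{\sqrt{65687627321326}}{24454}$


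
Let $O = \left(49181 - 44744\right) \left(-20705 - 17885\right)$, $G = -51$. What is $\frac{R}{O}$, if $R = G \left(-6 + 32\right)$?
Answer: $\frac{13}{1678665} \approx 7.7443 \cdot 10^{-6}$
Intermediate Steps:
$R = -1326$ ($R = - 51 \left(-6 + 32\right) = \left(-51\right) 26 = -1326$)
$O = -171223830$ ($O = \left(49181 - 44744\right) \left(-38590\right) = 4437 \left(-38590\right) = -171223830$)
$\frac{R}{O} = - \frac{1326}{-171223830} = \left(-1326\right) \left(- \frac{1}{171223830}\right) = \frac{13}{1678665}$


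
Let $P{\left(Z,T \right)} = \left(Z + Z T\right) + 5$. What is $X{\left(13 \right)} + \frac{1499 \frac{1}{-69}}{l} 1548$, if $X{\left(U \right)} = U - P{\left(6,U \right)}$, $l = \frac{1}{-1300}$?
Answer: $\frac{1005527452}{23} \approx 4.3719 \cdot 10^{7}$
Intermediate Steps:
$l = - \frac{1}{1300} \approx -0.00076923$
$P{\left(Z,T \right)} = 5 + Z + T Z$ ($P{\left(Z,T \right)} = \left(Z + T Z\right) + 5 = 5 + Z + T Z$)
$X{\left(U \right)} = -11 - 5 U$ ($X{\left(U \right)} = U - \left(5 + 6 + U 6\right) = U - \left(5 + 6 + 6 U\right) = U - \left(11 + 6 U\right) = -11 - 5 U$)
$X{\left(13 \right)} + \frac{1499 \frac{1}{-69}}{l} 1548 = \left(-11 - 65\right) + \frac{1499 \frac{1}{-69}}{- \frac{1}{1300}} \cdot 1548 = \left(-11 - 65\right) + 1499 \left(- \frac{1}{69}\right) \left(-1300\right) 1548 = -76 + \left(- \frac{1499}{69}\right) \left(-1300\right) 1548 = -76 + \frac{1948700}{69} \cdot 1548 = -76 + \frac{1005529200}{23} = \frac{1005527452}{23}$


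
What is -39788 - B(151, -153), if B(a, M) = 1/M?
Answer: -6087563/153 ≈ -39788.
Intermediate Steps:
-39788 - B(151, -153) = -39788 - 1/(-153) = -39788 - 1*(-1/153) = -39788 + 1/153 = -6087563/153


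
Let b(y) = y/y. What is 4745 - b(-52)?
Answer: 4744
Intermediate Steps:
b(y) = 1
4745 - b(-52) = 4745 - 1*1 = 4745 - 1 = 4744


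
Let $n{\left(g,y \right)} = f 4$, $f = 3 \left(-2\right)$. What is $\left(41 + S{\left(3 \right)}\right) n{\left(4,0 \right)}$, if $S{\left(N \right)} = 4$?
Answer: $-1080$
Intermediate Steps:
$f = -6$
$n{\left(g,y \right)} = -24$ ($n{\left(g,y \right)} = \left(-6\right) 4 = -24$)
$\left(41 + S{\left(3 \right)}\right) n{\left(4,0 \right)} = \left(41 + 4\right) \left(-24\right) = 45 \left(-24\right) = -1080$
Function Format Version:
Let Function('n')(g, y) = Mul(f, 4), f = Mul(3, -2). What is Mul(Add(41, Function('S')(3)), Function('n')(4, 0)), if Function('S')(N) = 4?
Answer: -1080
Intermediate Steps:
f = -6
Function('n')(g, y) = -24 (Function('n')(g, y) = Mul(-6, 4) = -24)
Mul(Add(41, Function('S')(3)), Function('n')(4, 0)) = Mul(Add(41, 4), -24) = Mul(45, -24) = -1080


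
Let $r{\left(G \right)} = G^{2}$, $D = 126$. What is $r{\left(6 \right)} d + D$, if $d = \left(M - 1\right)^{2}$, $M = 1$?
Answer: $126$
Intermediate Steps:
$d = 0$ ($d = \left(1 - 1\right)^{2} = 0^{2} = 0$)
$r{\left(6 \right)} d + D = 6^{2} \cdot 0 + 126 = 36 \cdot 0 + 126 = 0 + 126 = 126$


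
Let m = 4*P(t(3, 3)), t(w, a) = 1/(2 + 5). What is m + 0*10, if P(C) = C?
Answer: 4/7 ≈ 0.57143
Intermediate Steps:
t(w, a) = 1/7
m = 4/7 (m = 4*(1/7) = 4/7 ≈ 0.57143)
m + 0*10 = 4/7 + 0*10 = 4/7 + 0 = 4/7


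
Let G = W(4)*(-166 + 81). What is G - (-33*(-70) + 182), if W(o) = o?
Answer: -2832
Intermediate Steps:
G = -340 (G = 4*(-166 + 81) = 4*(-85) = -340)
G - (-33*(-70) + 182) = -340 - (-33*(-70) + 182) = -340 - (2310 + 182) = -340 - 1*2492 = -340 - 2492 = -2832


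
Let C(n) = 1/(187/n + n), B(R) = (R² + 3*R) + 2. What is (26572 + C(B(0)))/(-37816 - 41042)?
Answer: -2537627/7530939 ≈ -0.33696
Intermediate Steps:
B(R) = 2 + R² + 3*R
C(n) = 1/(n + 187/n)
(26572 + C(B(0)))/(-37816 - 41042) = (26572 + (2 + 0² + 3*0)/(187 + (2 + 0² + 3*0)²))/(-37816 - 41042) = (26572 + (2 + 0 + 0)/(187 + (2 + 0 + 0)²))/(-78858) = (26572 + 2/(187 + 2²))*(-1/78858) = (26572 + 2/(187 + 4))*(-1/78858) = (26572 + 2/191)*(-1/78858) = (5075254/191)*(-1/78858) = -2537627/7530939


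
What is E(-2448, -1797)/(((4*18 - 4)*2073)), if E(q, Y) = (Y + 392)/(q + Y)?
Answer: 281/119678436 ≈ 2.3480e-6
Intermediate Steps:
E(q, Y) = (392 + Y)/(Y + q)
E(-2448, -1797)/(((4*18 - 4)*2073)) = ((392 - 1797)/(-1797 - 2448))/(((4*18 - 4)*2073)) = (-1405/(-4245))/(((72 - 4)*2073)) = (-1/4245*(-1405))/((68*2073)) = (281/849)/140964 = (281/849)*(1/140964) = 281/119678436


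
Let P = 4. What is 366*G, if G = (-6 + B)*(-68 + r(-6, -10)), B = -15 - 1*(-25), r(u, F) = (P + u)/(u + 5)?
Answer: -96624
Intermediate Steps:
r(u, F) = (4 + u)/(5 + u) (r(u, F) = (4 + u)/(u + 5) = (4 + u)/(5 + u))
B = 10 (B = -15 + 25 = 10)
G = -264 (G = (-6 + 10)*(-68 + (4 - 6)/(5 - 6)) = 4*(-68 - 2/(-1)) = 4*(-68 - 1*(-2)) = 4*(-68 + 2) = 4*(-66) = -264)
366*G = 366*(-264) = -96624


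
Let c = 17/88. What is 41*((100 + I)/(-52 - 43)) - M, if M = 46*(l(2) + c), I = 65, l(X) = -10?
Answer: 317599/836 ≈ 379.90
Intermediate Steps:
c = 17/88 (c = 17*(1/88) = 17/88 ≈ 0.19318)
M = -19849/44 (M = 46*(-10 + 17/88) = 46*(-863/88) = -19849/44 ≈ -451.11)
41*((100 + I)/(-52 - 43)) - M = 41*((100 + 65)/(-52 - 43)) - 1*(-19849/44) = 41*(165/(-95)) + 19849/44 = 41*(165*(-1/95)) + 19849/44 = 41*(-33/19) + 19849/44 = -1353/19 + 19849/44 = 317599/836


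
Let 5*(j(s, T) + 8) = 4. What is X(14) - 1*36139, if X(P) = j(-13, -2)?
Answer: -180731/5 ≈ -36146.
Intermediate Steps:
j(s, T) = -36/5 (j(s, T) = -8 + (⅕)*4 = -8 + ⅘ = -36/5)
X(P) = -36/5
X(14) - 1*36139 = -36/5 - 1*36139 = -36/5 - 36139 = -180731/5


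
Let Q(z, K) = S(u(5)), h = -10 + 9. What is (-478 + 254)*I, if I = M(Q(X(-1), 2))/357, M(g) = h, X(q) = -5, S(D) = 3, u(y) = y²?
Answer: 32/51 ≈ 0.62745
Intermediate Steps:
h = -1
Q(z, K) = 3
M(g) = -1
I = -1/357 ≈ -0.0028011
(-478 + 254)*I = (-478 + 254)*(-1/357) = -224*(-1/357) = 32/51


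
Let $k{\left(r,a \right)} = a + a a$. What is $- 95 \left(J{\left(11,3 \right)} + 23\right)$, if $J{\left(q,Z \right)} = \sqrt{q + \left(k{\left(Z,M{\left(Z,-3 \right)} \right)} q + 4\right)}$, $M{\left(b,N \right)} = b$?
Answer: $-2185 - 665 \sqrt{3} \approx -3336.8$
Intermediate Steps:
$k{\left(r,a \right)} = a + a^{2}$
$J{\left(q,Z \right)} = \sqrt{4 + q + Z q \left(1 + Z\right)}$ ($J{\left(q,Z \right)} = \sqrt{q + \left(Z \left(1 + Z\right) q + 4\right)} = \sqrt{q + \left(Z q \left(1 + Z\right) + 4\right)} = \sqrt{q + \left(4 + Z q \left(1 + Z\right)\right)} = \sqrt{4 + q + Z q \left(1 + Z\right)}$)
$- 95 \left(J{\left(11,3 \right)} + 23\right) = - 95 \left(\sqrt{4 + 11 + 3 \cdot 11 \left(1 + 3\right)} + 23\right) = - 95 \left(\sqrt{4 + 11 + 3 \cdot 11 \cdot 4} + 23\right) = - 95 \left(\sqrt{4 + 11 + 132} + 23\right) = - 95 \left(\sqrt{147} + 23\right) = - 95 \left(7 \sqrt{3} + 23\right) = - 95 \left(23 + 7 \sqrt{3}\right) = -2185 - 665 \sqrt{3}$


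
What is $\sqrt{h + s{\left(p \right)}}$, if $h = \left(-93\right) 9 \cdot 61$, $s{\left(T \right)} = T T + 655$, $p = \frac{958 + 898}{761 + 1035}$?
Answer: $\frac{i \sqrt{10160878306}}{449} \approx 224.5 i$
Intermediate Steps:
$p = \frac{464}{449}$ ($p = \frac{1856}{1796} = 1856 \cdot \frac{1}{1796} = \frac{464}{449} \approx 1.0334$)
$s{\left(T \right)} = 655 + T^{2}$ ($s{\left(T \right)} = T^{2} + 655 = 655 + T^{2}$)
$h = -51057$ ($h = \left(-837\right) 61 = -51057$)
$\sqrt{h + s{\left(p \right)}} = \sqrt{-51057 + \left(655 + \left(\frac{464}{449}\right)^{2}\right)} = \sqrt{-51057 + \left(655 + \frac{215296}{201601}\right)} = \sqrt{-51057 + \frac{132263951}{201601}} = \sqrt{- \frac{10160878306}{201601}} = \frac{i \sqrt{10160878306}}{449}$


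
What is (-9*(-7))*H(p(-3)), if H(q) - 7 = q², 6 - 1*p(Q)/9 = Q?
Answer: 413784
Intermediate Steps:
p(Q) = 54 - 9*Q
H(q) = 7 + q²
(-9*(-7))*H(p(-3)) = (-9*(-7))*(7 + (54 - 9*(-3))²) = 63*(7 + (54 + 27)²) = 63*(7 + 81²) = 63*(7 + 6561) = 63*6568 = 413784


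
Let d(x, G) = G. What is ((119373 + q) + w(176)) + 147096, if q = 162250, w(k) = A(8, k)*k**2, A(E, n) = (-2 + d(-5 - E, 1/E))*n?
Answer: -9793361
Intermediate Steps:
A(E, n) = n*(-2 + 1/E) (A(E, n) = (-2 + 1/E)*n = n*(-2 + 1/E))
w(k) = -15*k**3/8 (w(k) = (-2*k + k/8)*k**2 = (-15*k/8)*k**2 = -15*k**3/8)
((119373 + q) + w(176)) + 147096 = ((119373 + 162250) - 15/8*176**3) + 147096 = (281623 - 15/8*5451776) + 147096 = (281623 - 10222080) + 147096 = -9940457 + 147096 = -9793361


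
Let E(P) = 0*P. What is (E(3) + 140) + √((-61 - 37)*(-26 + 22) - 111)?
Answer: 140 + √281 ≈ 156.76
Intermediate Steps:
E(P) = 0
(E(3) + 140) + √((-61 - 37)*(-26 + 22) - 111) = (0 + 140) + √((-61 - 37)*(-26 + 22) - 111) = 140 + √(-98*(-4) - 111) = 140 + √(392 - 111) = 140 + √281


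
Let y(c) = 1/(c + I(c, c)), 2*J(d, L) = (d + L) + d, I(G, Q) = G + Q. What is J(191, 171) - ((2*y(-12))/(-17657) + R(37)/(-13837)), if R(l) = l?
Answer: 607995966409/2198879181 ≈ 276.50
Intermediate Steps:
J(d, L) = d + L/2 (J(d, L) = ((d + L) + d)/2 = ((L + d) + d)/2 = (L + 2*d)/2 = d + L/2)
y(c) = 1/(3*c) (y(c) = 1/(c + (c + c)) = 1/(c + 2*c) = 1/(3*c))
J(191, 171) - ((2*y(-12))/(-17657) + R(37)/(-13837)) = (191 + (½)*171) - ((2*((⅓)/(-12)))/(-17657) + 37/(-13837)) = (191 + 171/2) - ((2*((⅓)*(-1/12)))*(-1/17657) + 37*(-1/13837)) = 553/2 - ((2*(-1/36))*(-1/17657) - 37/13837) = 553/2 - (-1/18*(-1/17657) - 37/13837) = 553/2 - (1/317826 - 37/13837) = 553/2 - 1*(-11745725/4397758362) = 553/2 + 11745725/4397758362 = 607995966409/2198879181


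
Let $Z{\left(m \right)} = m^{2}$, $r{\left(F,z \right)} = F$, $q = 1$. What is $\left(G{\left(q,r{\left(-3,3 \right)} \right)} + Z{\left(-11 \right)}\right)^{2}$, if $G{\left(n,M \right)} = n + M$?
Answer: $14161$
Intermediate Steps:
$G{\left(n,M \right)} = M + n$
$\left(G{\left(q,r{\left(-3,3 \right)} \right)} + Z{\left(-11 \right)}\right)^{2} = \left(\left(-3 + 1\right) + \left(-11\right)^{2}\right)^{2} = \left(-2 + 121\right)^{2} = 119^{2} = 14161$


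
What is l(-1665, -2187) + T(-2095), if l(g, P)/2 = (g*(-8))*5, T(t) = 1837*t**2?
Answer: 8062772125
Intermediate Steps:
l(g, P) = -80*g (l(g, P) = 2*((g*(-8))*5) = 2*(-8*g*5) = 2*(-40*g) = -80*g)
l(-1665, -2187) + T(-2095) = -80*(-1665) + 1837*(-2095)**2 = 133200 + 1837*4389025 = 133200 + 8062638925 = 8062772125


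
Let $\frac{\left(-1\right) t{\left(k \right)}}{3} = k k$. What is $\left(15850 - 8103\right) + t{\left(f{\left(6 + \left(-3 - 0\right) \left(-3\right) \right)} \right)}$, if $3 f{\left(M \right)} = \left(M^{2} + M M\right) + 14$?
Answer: $- \frac{192055}{3} \approx -64018.0$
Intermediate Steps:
$f{\left(M \right)} = \frac{14}{3} + \frac{2 M^{2}}{3}$ ($f{\left(M \right)} = \frac{\left(M^{2} + M M\right) + 14}{3} = \frac{\left(M^{2} + M^{2}\right) + 14}{3} = \frac{2 M^{2} + 14}{3} = \frac{14 + 2 M^{2}}{3} = \frac{14}{3} + \frac{2 M^{2}}{3}$)
$t{\left(k \right)} = - 3 k^{2}$ ($t{\left(k \right)} = - 3 k k = - 3 k^{2}$)
$\left(15850 - 8103\right) + t{\left(f{\left(6 + \left(-3 - 0\right) \left(-3\right) \right)} \right)} = \left(15850 - 8103\right) - 3 \left(\frac{14}{3} + \frac{2 \left(6 + \left(-3 - 0\right) \left(-3\right)\right)^{2}}{3}\right)^{2} = 7747 - 3 \left(\frac{14}{3} + \frac{2 \left(6 + \left(-3 + 0\right) \left(-3\right)\right)^{2}}{3}\right)^{2} = 7747 - 3 \left(\frac{14}{3} + \frac{2 \left(6 - -9\right)^{2}}{3}\right)^{2} = 7747 - 3 \left(\frac{14}{3} + \frac{2 \left(6 + 9\right)^{2}}{3}\right)^{2} = 7747 - 3 \left(\frac{14}{3} + \frac{2 \cdot 15^{2}}{3}\right)^{2} = 7747 - 3 \left(\frac{14}{3} + \frac{2}{3} \cdot 225\right)^{2} = 7747 - 3 \left(\frac{14}{3} + 150\right)^{2} = 7747 - 3 \left(\frac{464}{3}\right)^{2} = 7747 - \frac{215296}{3} = - \frac{192055}{3}$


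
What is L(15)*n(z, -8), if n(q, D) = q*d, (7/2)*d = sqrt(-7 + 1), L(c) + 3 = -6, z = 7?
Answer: -18*I*sqrt(6) ≈ -44.091*I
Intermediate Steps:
L(c) = -9 (L(c) = -3 - 6 = -9)
d = 2*I*sqrt(6)/7 (d = 2*sqrt(-7 + 1)/7 = 2*sqrt(-6)/7 = 2*(I*sqrt(6))/7 = 2*I*sqrt(6)/7 ≈ 0.69985*I)
n(q, D) = 2*I*q*sqrt(6)/7 (n(q, D) = q*(2*I*sqrt(6)/7) = 2*I*q*sqrt(6)/7)
L(15)*n(z, -8) = -18*I*7*sqrt(6)/7 = -18*I*sqrt(6)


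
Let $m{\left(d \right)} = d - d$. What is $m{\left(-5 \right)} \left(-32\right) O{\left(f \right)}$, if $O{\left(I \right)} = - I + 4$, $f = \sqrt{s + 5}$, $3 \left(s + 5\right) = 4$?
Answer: $0$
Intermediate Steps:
$s = - \frac{11}{3}$ ($s = -5 + \frac{1}{3} \cdot 4 = -5 + \frac{4}{3} = - \frac{11}{3} \approx -3.6667$)
$m{\left(d \right)} = 0$
$f = \frac{2 \sqrt{3}}{3}$ ($f = \sqrt{- \frac{11}{3} + 5} = \sqrt{\frac{4}{3}} = \frac{2 \sqrt{3}}{3} \approx 1.1547$)
$O{\left(I \right)} = 4 - I$
$m{\left(-5 \right)} \left(-32\right) O{\left(f \right)} = 0 \left(-32\right) \left(4 - \frac{2 \sqrt{3}}{3}\right) = 0 \left(4 - \frac{2 \sqrt{3}}{3}\right) = 0$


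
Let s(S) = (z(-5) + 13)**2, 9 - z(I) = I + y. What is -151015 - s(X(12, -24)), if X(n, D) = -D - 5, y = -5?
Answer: -152039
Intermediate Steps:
X(n, D) = -5 - D
z(I) = 14 - I (z(I) = 9 - (I - 5) = 9 - (-5 + I) = 9 + (5 - I) = 14 - I)
s(S) = 1024 (s(S) = ((14 - 1*(-5)) + 13)**2 = ((14 + 5) + 13)**2 = (19 + 13)**2 = 32**2 = 1024)
-151015 - s(X(12, -24)) = -151015 - 1*1024 = -151015 - 1024 = -152039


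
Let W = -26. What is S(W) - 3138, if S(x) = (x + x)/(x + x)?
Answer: -3137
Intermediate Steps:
S(x) = 1 (S(x) = (2*x)/((2*x)) = (2*x)*(1/(2*x)) = 1)
S(W) - 3138 = 1 - 3138 = -3137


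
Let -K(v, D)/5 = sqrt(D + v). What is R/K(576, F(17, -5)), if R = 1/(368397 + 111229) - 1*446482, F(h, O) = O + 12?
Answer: 19467670521*sqrt(583)/127100890 ≈ 3698.3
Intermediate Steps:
F(h, O) = 12 + O
K(v, D) = -5*sqrt(D + v)
R = -214144375731/479626 (R = 1/479626 - 446482 = -214144375731/479626 ≈ -4.4648e+5)
R/K(576, F(17, -5)) = -214144375731*(-1/(5*sqrt((12 - 5) + 576)))/479626 = -214144375731*(-1/(5*sqrt(7 + 576)))/479626 = -214144375731*(-sqrt(583)/2915)/479626 = -(-19467670521)*sqrt(583)/127100890 = 19467670521*sqrt(583)/127100890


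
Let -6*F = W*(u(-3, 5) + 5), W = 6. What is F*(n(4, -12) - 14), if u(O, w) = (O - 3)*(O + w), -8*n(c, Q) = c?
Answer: -203/2 ≈ -101.50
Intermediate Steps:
n(c, Q) = -c/8
u(O, w) = (-3 + O)*(O + w)
F = 7 (F = -(((-3)² - 3*(-3) - 3*5 - 3*5) + 5) = -((9 + 9 - 15 - 15) + 5) = -(-12 + 5) = -(-7) = -⅙*(-42) = 7)
F*(n(4, -12) - 14) = 7*(-⅛*4 - 14) = 7*(-½ - 14) = 7*(-29/2) = -203/2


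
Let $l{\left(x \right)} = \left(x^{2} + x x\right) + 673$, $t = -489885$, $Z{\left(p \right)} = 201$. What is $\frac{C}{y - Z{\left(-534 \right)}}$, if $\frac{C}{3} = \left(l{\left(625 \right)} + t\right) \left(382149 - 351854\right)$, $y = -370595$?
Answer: $- \frac{13270936815}{185398} \approx -71581.0$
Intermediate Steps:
$l{\left(x \right)} = 673 + 2 x^{2}$ ($l{\left(x \right)} = \left(x^{2} + x^{2}\right) + 673 = 2 x^{2} + 673 = 673 + 2 x^{2}$)
$C = 26541873630$ ($C = 3 \left(\left(673 + 2 \cdot 625^{2}\right) - 489885\right) \left(382149 - 351854\right) = 3 \left(\left(673 + 2 \cdot 390625\right) - 489885\right) 30295 = 3 \left(\left(673 + 781250\right) - 489885\right) 30295 = 3 \left(781923 - 489885\right) 30295 = 3 \cdot 292038 \cdot 30295 = 3 \cdot 8847291210 = 26541873630$)
$\frac{C}{y - Z{\left(-534 \right)}} = \frac{26541873630}{-370595 - 201} = \frac{26541873630}{-370796} = 26541873630 \left(- \frac{1}{370796}\right) = - \frac{13270936815}{185398}$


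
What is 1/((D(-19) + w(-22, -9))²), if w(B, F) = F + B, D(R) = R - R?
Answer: 1/961 ≈ 0.0010406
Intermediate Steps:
D(R) = 0
w(B, F) = B + F
1/((D(-19) + w(-22, -9))²) = 1/((0 + (-22 - 9))²) = 1/((0 - 31)²) = 1/((-31)²) = 1/961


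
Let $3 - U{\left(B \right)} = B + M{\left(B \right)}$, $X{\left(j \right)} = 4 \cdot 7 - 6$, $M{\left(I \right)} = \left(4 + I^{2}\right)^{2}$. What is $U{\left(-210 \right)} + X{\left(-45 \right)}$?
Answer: $-1945162581$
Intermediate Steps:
$X{\left(j \right)} = 22$ ($X{\left(j \right)} = 28 - 6 = 22$)
$U{\left(B \right)} = 3 - B - \left(4 + B^{2}\right)^{2}$ ($U{\left(B \right)} = 3 - \left(B + \left(4 + B^{2}\right)^{2}\right) = 3 - B - \left(4 + B^{2}\right)^{2}$)
$U{\left(-210 \right)} + X{\left(-45 \right)} = \left(3 - -210 - \left(4 + \left(-210\right)^{2}\right)^{2}\right) + 22 = \left(3 + 210 - \left(4 + 44100\right)^{2}\right) + 22 = \left(3 + 210 - 44104^{2}\right) + 22 = \left(3 + 210 - 1945162816\right) + 22 = -1945162603 + 22 = -1945162581$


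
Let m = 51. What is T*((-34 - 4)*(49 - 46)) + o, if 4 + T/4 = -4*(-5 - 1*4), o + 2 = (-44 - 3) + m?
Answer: -14590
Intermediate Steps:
o = 2 (o = -2 + ((-44 - 3) + 51) = -2 + (-47 + 51) = -2 + 4 = 2)
T = 128 (T = -16 + 4*(-4*(-5 - 1*4)) = -16 + 4*(-4*(-5 - 4)) = -16 + 4*(-4*(-9)) = -16 + 4*36 = -16 + 144 = 128)
T*((-34 - 4)*(49 - 46)) + o = 128*((-34 - 4)*(49 - 46)) + 2 = 128*(-38*3) + 2 = 128*(-114) + 2 = -14592 + 2 = -14590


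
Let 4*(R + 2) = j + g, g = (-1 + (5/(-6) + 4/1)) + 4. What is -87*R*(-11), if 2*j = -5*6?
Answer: -32219/8 ≈ -4027.4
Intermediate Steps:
j = -15 (j = (-5*6)/2 = (½)*(-30) = -15)
g = 37/6 (g = (-1 + (5*(-⅙) + 4*1)) + 4 = (-1 + (-⅚ + 4)) + 4 = (-1 + 19/6) + 4 = 13/6 + 4 = 37/6 ≈ 6.1667)
R = -101/24 (R = -2 + (-15 + 37/6)/4 = -2 + (¼)*(-53/6) = -2 - 53/24 = -101/24 ≈ -4.2083)
-87*R*(-11) = -87*(-101/24)*(-11) = (2929/8)*(-11) = -32219/8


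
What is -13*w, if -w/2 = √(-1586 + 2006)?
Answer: 52*√105 ≈ 532.84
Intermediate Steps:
w = -4*√105 (w = -2*√(-1586 + 2006) = -4*√105 ≈ -40.988)
-13*w = -(-52)*√105 = 52*√105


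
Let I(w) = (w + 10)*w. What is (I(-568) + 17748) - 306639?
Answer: 28053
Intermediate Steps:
I(w) = w*(10 + w) (I(w) = (10 + w)*w = w*(10 + w))
(I(-568) + 17748) - 306639 = (-568*(10 - 568) + 17748) - 306639 = (-568*(-558) + 17748) - 306639 = (316944 + 17748) - 306639 = 334692 - 306639 = 28053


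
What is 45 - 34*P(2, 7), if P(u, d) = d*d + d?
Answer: -1859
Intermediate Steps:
P(u, d) = d + d**2 (P(u, d) = d**2 + d = d + d**2)
45 - 34*P(2, 7) = 45 - 238*(1 + 7) = 45 - 238*8 = 45 - 34*56 = 45 - 1904 = -1859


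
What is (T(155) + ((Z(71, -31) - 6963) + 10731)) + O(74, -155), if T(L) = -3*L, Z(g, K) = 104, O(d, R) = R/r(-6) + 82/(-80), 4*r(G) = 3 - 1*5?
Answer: 148639/40 ≈ 3716.0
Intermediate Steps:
r(G) = -½ (r(G) = (3 - 1*5)/4 = (3 - 5)/4 = (¼)*(-2) = -½)
O(d, R) = -41/40 - 2*R (O(d, R) = R/(-½) + 82/(-80) = R*(-2) + 82*(-1/80) = -2*R - 41/40 = -41/40 - 2*R)
(T(155) + ((Z(71, -31) - 6963) + 10731)) + O(74, -155) = (-3*155 + ((104 - 6963) + 10731)) + (-41/40 - 2*(-155)) = (-465 + (-6859 + 10731)) + (-41/40 + 310) = (-465 + 3872) + 12359/40 = 3407 + 12359/40 = 148639/40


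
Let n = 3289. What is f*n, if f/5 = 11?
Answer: 180895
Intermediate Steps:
f = 55 (f = 5*11 = 55)
f*n = 55*3289 = 180895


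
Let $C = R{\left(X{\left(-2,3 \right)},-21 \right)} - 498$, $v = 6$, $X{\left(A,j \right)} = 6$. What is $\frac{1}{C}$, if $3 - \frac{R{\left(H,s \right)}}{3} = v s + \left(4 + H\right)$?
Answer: $- \frac{1}{141} \approx -0.0070922$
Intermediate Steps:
$R{\left(H,s \right)} = -3 - 18 s - 3 H$ ($R{\left(H,s \right)} = 9 - 3 \left(6 s + \left(4 + H\right)\right) = 9 - 3 \left(4 + H + 6 s\right) = 9 - \left(12 + 3 H + 18 s\right) = -3 - 18 s - 3 H$)
$C = -141$ ($C = \left(-3 - -378 - 18\right) - 498 = \left(-3 + 378 - 18\right) - 498 = 357 - 498 = -141$)
$\frac{1}{C} = \frac{1}{-141} = - \frac{1}{141}$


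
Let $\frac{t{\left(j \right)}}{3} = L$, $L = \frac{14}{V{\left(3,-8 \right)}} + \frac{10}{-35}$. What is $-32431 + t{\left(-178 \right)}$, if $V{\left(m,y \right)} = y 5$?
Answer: $- \frac{4540607}{140} \approx -32433.0$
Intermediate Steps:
$V{\left(m,y \right)} = 5 y$
$L = - \frac{89}{140}$ ($L = \frac{14}{5 \left(-8\right)} + \frac{10}{-35} = \frac{14}{-40} + 10 \left(- \frac{1}{35}\right) = 14 \left(- \frac{1}{40}\right) - \frac{2}{7} = - \frac{7}{20} - \frac{2}{7} = - \frac{89}{140} \approx -0.63571$)
$t{\left(j \right)} = - \frac{267}{140}$ ($t{\left(j \right)} = 3 \left(- \frac{89}{140}\right) = - \frac{267}{140}$)
$-32431 + t{\left(-178 \right)} = -32431 - \frac{267}{140} = - \frac{4540607}{140}$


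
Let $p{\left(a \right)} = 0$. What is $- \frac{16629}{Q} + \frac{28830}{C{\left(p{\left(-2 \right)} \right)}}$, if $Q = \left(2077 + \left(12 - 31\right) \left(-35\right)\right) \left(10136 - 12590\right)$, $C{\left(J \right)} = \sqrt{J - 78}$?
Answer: $\frac{5543}{2242956} - \frac{4805 i \sqrt{78}}{13} \approx 0.0024713 - 3264.4 i$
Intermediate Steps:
$C{\left(J \right)} = \sqrt{-78 + J}$
$Q = -6728868$ ($Q = \left(2077 - -665\right) \left(-2454\right) = \left(2077 + 665\right) \left(-2454\right) = 2742 \left(-2454\right) = -6728868$)
$- \frac{16629}{Q} + \frac{28830}{C{\left(p{\left(-2 \right)} \right)}} = - \frac{16629}{-6728868} + \frac{28830}{\sqrt{-78 + 0}} = \left(-16629\right) \left(- \frac{1}{6728868}\right) + \frac{28830}{\sqrt{-78}} = \frac{5543}{2242956} + \frac{28830}{i \sqrt{78}} = \frac{5543}{2242956} + 28830 \left(- \frac{i \sqrt{78}}{78}\right) = \frac{5543}{2242956} - \frac{4805 i \sqrt{78}}{13}$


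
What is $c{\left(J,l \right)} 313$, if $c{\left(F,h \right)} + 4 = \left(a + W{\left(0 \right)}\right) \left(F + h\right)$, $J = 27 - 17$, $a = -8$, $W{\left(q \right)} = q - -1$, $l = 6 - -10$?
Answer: $-58218$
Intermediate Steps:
$l = 16$ ($l = 6 + 10 = 16$)
$W{\left(q \right)} = 1 + q$ ($W{\left(q \right)} = q + 1 = 1 + q$)
$J = 10$ ($J = 27 - 17 = 10$)
$c{\left(F,h \right)} = -4 - 7 F - 7 h$ ($c{\left(F,h \right)} = -4 + \left(-8 + \left(1 + 0\right)\right) \left(F + h\right) = -4 + \left(-8 + 1\right) \left(F + h\right) = -4 - 7 \left(F + h\right) = -4 - \left(7 F + 7 h\right) = -4 - 7 F - 7 h$)
$c{\left(J,l \right)} 313 = \left(-4 - 70 - 112\right) 313 = \left(-186\right) 313 = -58218$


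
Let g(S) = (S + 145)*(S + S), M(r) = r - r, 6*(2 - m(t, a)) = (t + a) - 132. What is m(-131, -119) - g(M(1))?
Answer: 197/3 ≈ 65.667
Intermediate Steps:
m(t, a) = 24 - a/6 - t/6 (m(t, a) = 2 - ((t + a) - 132)/6 = 2 - ((a + t) - 132)/6 = 2 - (-132 + a + t)/6 = 2 + (22 - a/6 - t/6) = 24 - a/6 - t/6)
M(r) = 0
g(S) = 2*S*(145 + S) (g(S) = (145 + S)*(2*S) = 2*S*(145 + S))
m(-131, -119) - g(M(1)) = (24 - ⅙*(-119) - ⅙*(-131)) - 2*0*(145 + 0) = (24 + 119/6 + 131/6) - 2*0*145 = 197/3 - 1*0 = 197/3 + 0 = 197/3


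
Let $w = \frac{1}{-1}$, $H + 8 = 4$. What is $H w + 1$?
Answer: $5$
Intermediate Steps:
$H = -4$ ($H = -8 + 4 = -4$)
$w = -1$
$H w + 1 = \left(-4\right) \left(-1\right) + 1 = 4 + 1 = 5$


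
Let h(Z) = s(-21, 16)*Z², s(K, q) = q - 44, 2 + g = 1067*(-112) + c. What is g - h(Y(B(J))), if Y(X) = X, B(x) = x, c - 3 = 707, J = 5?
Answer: -118096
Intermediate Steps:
c = 710 (c = 3 + 707 = 710)
g = -118796 (g = -2 + (1067*(-112) + 710) = -2 + (-119504 + 710) = -2 - 118794 = -118796)
s(K, q) = -44 + q
h(Z) = -28*Z² (h(Z) = (-44 + 16)*Z² = -28*Z²)
g - h(Y(B(J))) = -118796 - (-28)*5² = -118796 - (-28)*25 = -118796 - 1*(-700) = -118796 + 700 = -118096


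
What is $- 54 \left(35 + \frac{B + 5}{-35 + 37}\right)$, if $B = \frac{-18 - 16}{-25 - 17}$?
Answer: $- \frac{14328}{7} \approx -2046.9$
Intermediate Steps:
$B = \frac{17}{21}$ ($B = - \frac{34}{-42} = \left(-34\right) \left(- \frac{1}{42}\right) = \frac{17}{21} \approx 0.80952$)
$- 54 \left(35 + \frac{B + 5}{-35 + 37}\right) = - 54 \left(35 + \frac{\frac{17}{21} + 5}{-35 + 37}\right) = - 54 \left(35 + \frac{122}{21 \cdot 2}\right) = - 54 \left(35 + \frac{122}{21} \cdot \frac{1}{2}\right) = - 54 \left(35 + \frac{61}{21}\right) = \left(-54\right) \frac{796}{21} = - \frac{14328}{7}$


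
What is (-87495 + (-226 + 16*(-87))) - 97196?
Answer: -186309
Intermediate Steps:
(-87495 + (-226 + 16*(-87))) - 97196 = (-87495 + (-226 - 1392)) - 97196 = (-87495 - 1618) - 97196 = -89113 - 97196 = -186309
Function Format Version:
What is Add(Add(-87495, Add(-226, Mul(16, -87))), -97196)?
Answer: -186309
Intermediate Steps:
Add(Add(-87495, Add(-226, Mul(16, -87))), -97196) = Add(Add(-87495, Add(-226, -1392)), -97196) = Add(Add(-87495, -1618), -97196) = Add(-89113, -97196) = -186309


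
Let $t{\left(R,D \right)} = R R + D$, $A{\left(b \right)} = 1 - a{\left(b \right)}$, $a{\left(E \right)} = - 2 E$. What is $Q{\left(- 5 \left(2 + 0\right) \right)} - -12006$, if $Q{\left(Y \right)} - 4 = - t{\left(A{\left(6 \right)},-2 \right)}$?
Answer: $11843$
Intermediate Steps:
$A{\left(b \right)} = 1 + 2 b$ ($A{\left(b \right)} = 1 - - 2 b = 1 + 2 b$)
$t{\left(R,D \right)} = D + R^{2}$ ($t{\left(R,D \right)} = R^{2} + D = D + R^{2}$)
$Q{\left(Y \right)} = -163$ ($Q{\left(Y \right)} = 4 - \left(-2 + \left(1 + 2 \cdot 6\right)^{2}\right) = 4 - \left(-2 + \left(1 + 12\right)^{2}\right) = 4 - \left(-2 + 13^{2}\right) = 4 - \left(-2 + 169\right) = 4 - 167 = -163$)
$Q{\left(- 5 \left(2 + 0\right) \right)} - -12006 = -163 - -12006 = -163 + 12006 = 11843$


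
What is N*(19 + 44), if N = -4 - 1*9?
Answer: -819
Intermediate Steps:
N = -13 (N = -4 - 9 = -13)
N*(19 + 44) = -13*(19 + 44) = -13*63 = -819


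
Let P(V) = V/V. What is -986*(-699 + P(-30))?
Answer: 688228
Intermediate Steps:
P(V) = 1
-986*(-699 + P(-30)) = -986*(-699 + 1) = -986*(-698) = 688228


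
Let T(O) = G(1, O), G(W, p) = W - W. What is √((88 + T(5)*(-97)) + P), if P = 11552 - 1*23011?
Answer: I*√11371 ≈ 106.63*I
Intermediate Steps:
G(W, p) = 0
T(O) = 0
P = -11459 (P = 11552 - 23011 = -11459)
√((88 + T(5)*(-97)) + P) = √((88 + 0*(-97)) - 11459) = √((88 + 0) - 11459) = √(88 - 11459) = √(-11371) = I*√11371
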